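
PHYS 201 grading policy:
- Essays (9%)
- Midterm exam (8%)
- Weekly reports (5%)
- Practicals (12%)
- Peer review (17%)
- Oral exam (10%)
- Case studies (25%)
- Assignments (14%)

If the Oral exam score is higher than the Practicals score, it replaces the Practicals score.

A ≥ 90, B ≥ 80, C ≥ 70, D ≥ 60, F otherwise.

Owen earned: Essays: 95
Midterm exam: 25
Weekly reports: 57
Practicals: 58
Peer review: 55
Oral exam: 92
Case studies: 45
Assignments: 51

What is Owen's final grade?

D

Oral exam (92) > Practicals (58), so Practicals counts as 92.
Weighted total:
  Essays 95 × 0.09 = 8.55
  Midterm exam 25 × 0.08 = 2
  Weekly reports 57 × 0.05 = 2.85
  Practicals 92 × 0.12 = 11.04
  Peer review 55 × 0.17 = 9.35
  Oral exam 92 × 0.1 = 9.2
  Case studies 45 × 0.25 = 11.25
  Assignments 51 × 0.14 = 7.14
Sum = 61.38
61.38 is ≥ 60 and < 70 → D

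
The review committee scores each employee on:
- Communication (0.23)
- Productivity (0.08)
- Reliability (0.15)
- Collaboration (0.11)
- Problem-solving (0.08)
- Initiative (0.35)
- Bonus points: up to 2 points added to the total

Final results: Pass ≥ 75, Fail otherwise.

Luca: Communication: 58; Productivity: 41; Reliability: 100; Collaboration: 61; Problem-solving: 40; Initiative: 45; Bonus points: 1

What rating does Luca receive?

Weighted total:
  Communication 58 × 0.23 = 13.34
  Productivity 41 × 0.08 = 3.28
  Reliability 100 × 0.15 = 15
  Collaboration 61 × 0.11 = 6.71
  Problem-solving 40 × 0.08 = 3.2
  Initiative 45 × 0.35 = 15.75
Sum = 57.28
Bonus points: 57.28 + 1 = 58.28
58.28 < 75 → Fail

Fail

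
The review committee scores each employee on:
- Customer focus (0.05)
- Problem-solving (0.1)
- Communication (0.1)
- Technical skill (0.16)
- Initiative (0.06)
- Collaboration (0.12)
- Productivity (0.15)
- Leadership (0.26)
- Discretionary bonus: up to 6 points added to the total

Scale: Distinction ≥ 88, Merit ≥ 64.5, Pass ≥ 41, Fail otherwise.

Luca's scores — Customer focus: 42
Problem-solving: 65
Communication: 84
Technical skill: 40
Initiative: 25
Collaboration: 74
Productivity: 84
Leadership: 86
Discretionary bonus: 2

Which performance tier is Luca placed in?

Merit

Weighted total:
  Customer focus 42 × 0.05 = 2.1
  Problem-solving 65 × 0.1 = 6.5
  Communication 84 × 0.1 = 8.4
  Technical skill 40 × 0.16 = 6.4
  Initiative 25 × 0.06 = 1.5
  Collaboration 74 × 0.12 = 8.88
  Productivity 84 × 0.15 = 12.6
  Leadership 86 × 0.26 = 22.36
Sum = 68.74
Discretionary bonus: 68.74 + 2 = 70.74
70.74 is ≥ 64.5 and < 88 → Merit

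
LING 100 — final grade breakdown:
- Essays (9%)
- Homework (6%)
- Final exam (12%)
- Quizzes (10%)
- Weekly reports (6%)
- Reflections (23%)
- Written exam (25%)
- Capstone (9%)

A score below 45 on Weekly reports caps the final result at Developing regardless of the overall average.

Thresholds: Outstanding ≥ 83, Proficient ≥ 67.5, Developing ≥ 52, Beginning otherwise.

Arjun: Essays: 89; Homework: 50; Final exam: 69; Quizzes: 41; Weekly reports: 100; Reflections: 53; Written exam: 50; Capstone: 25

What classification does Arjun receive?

Weekly reports score 100 ≥ 45: minimum met.
Weighted total:
  Essays 89 × 0.09 = 8.01
  Homework 50 × 0.06 = 3
  Final exam 69 × 0.12 = 8.28
  Quizzes 41 × 0.1 = 4.1
  Weekly reports 100 × 0.06 = 6
  Reflections 53 × 0.23 = 12.19
  Written exam 50 × 0.25 = 12.5
  Capstone 25 × 0.09 = 2.25
Sum = 56.33
56.33 is ≥ 52 and < 67.5 → Developing

Developing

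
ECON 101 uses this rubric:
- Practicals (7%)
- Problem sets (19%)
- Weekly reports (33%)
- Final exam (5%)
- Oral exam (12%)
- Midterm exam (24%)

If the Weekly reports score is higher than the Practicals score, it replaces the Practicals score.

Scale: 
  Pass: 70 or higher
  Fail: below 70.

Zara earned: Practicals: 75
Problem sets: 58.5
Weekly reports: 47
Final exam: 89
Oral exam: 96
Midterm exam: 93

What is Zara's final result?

Weekly reports (47) ≤ Practicals (75), so Practicals stays at 75.
Weighted total:
  Practicals 75 × 0.07 = 5.25
  Problem sets 58.5 × 0.19 = 11.115
  Weekly reports 47 × 0.33 = 15.51
  Final exam 89 × 0.05 = 4.45
  Oral exam 96 × 0.12 = 11.52
  Midterm exam 93 × 0.24 = 22.32
Sum = 70.165
70.165 ≥ 70 → Pass

Pass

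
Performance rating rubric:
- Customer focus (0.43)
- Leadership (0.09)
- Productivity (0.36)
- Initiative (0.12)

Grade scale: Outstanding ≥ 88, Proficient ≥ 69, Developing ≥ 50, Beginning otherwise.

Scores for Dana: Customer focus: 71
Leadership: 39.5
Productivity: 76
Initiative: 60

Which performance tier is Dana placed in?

Developing

Weighted total:
  Customer focus 71 × 0.43 = 30.53
  Leadership 39.5 × 0.09 = 3.555
  Productivity 76 × 0.36 = 27.36
  Initiative 60 × 0.12 = 7.2
Sum = 68.645
68.645 is ≥ 50 and < 69 → Developing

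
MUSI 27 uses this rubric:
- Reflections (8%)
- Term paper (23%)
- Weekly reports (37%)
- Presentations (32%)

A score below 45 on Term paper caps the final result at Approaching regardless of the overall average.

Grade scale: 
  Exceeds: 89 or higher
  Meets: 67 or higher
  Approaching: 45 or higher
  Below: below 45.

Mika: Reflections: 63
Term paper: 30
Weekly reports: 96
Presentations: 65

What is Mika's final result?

Approaching

Term paper score 30 < 45: minimum not met.
Weighted total:
  Reflections 63 × 0.08 = 5.04
  Term paper 30 × 0.23 = 6.9
  Weekly reports 96 × 0.37 = 35.52
  Presentations 65 × 0.32 = 20.8
Sum = 68.26
68.26 would be Meets; cap at Approaching applies → Approaching.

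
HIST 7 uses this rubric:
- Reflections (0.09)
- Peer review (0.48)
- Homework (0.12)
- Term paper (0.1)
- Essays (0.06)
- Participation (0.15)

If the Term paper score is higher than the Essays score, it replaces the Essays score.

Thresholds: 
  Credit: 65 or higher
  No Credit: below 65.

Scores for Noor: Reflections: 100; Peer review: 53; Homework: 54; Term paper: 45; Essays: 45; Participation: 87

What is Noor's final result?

Term paper (45) ≤ Essays (45), so Essays stays at 45.
Weighted total:
  Reflections 100 × 0.09 = 9
  Peer review 53 × 0.48 = 25.44
  Homework 54 × 0.12 = 6.48
  Term paper 45 × 0.1 = 4.5
  Essays 45 × 0.06 = 2.7
  Participation 87 × 0.15 = 13.05
Sum = 61.17
61.17 < 65 → No Credit

No Credit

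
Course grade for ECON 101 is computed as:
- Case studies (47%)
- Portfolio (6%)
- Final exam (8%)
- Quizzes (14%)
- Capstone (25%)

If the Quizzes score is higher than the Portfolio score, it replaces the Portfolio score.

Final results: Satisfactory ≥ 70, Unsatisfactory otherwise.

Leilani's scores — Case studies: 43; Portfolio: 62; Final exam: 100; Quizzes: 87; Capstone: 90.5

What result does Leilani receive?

Unsatisfactory

Quizzes (87) > Portfolio (62), so Portfolio counts as 87.
Weighted total:
  Case studies 43 × 0.47 = 20.21
  Portfolio 87 × 0.06 = 5.22
  Final exam 100 × 0.08 = 8
  Quizzes 87 × 0.14 = 12.18
  Capstone 90.5 × 0.25 = 22.625
Sum = 68.235
68.235 < 70 → Unsatisfactory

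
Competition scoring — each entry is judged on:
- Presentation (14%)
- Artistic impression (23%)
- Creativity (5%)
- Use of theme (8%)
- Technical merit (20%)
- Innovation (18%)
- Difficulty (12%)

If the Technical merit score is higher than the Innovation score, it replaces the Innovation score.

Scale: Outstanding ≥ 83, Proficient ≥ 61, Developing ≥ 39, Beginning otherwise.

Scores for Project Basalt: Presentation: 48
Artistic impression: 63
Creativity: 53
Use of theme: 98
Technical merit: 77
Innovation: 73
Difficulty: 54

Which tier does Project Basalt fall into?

Proficient

Technical merit (77) > Innovation (73), so Innovation counts as 77.
Weighted total:
  Presentation 48 × 0.14 = 6.72
  Artistic impression 63 × 0.23 = 14.49
  Creativity 53 × 0.05 = 2.65
  Use of theme 98 × 0.08 = 7.84
  Technical merit 77 × 0.2 = 15.4
  Innovation 77 × 0.18 = 13.86
  Difficulty 54 × 0.12 = 6.48
Sum = 67.44
67.44 is ≥ 61 and < 83 → Proficient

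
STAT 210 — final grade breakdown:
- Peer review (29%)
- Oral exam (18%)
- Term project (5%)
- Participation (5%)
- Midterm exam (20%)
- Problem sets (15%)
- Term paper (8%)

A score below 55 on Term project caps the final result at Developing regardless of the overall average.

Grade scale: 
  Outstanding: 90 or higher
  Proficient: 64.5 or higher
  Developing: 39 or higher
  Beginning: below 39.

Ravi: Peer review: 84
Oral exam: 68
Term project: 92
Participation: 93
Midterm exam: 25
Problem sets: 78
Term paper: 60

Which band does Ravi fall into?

Proficient

Term project score 92 ≥ 55: minimum met.
Weighted total:
  Peer review 84 × 0.29 = 24.36
  Oral exam 68 × 0.18 = 12.24
  Term project 92 × 0.05 = 4.6
  Participation 93 × 0.05 = 4.65
  Midterm exam 25 × 0.2 = 5
  Problem sets 78 × 0.15 = 11.7
  Term paper 60 × 0.08 = 4.8
Sum = 67.35
67.35 is ≥ 64.5 and < 90 → Proficient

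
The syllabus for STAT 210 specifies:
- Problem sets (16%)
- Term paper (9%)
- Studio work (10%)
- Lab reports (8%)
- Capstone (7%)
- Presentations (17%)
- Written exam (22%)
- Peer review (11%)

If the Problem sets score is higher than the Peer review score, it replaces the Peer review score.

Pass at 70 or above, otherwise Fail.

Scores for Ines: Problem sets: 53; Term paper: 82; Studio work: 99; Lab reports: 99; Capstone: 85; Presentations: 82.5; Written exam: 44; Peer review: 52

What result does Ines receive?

Problem sets (53) > Peer review (52), so Peer review counts as 53.
Weighted total:
  Problem sets 53 × 0.16 = 8.48
  Term paper 82 × 0.09 = 7.38
  Studio work 99 × 0.1 = 9.9
  Lab reports 99 × 0.08 = 7.92
  Capstone 85 × 0.07 = 5.95
  Presentations 82.5 × 0.17 = 14.025
  Written exam 44 × 0.22 = 9.68
  Peer review 53 × 0.11 = 5.83
Sum = 69.165
69.165 < 70 → Fail

Fail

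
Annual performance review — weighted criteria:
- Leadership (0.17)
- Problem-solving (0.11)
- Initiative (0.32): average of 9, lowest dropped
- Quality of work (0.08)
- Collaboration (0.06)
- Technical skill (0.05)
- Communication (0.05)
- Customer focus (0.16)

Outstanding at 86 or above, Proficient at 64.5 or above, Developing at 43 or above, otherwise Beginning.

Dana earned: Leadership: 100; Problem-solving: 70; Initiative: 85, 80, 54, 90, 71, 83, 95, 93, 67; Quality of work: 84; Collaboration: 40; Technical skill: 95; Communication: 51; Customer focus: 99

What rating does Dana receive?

Initiative: drop 54 → average of remaining 8 = 664/8 = 83
Weighted total:
  Leadership 100 × 0.17 = 17
  Problem-solving 70 × 0.11 = 7.7
  Initiative 83 × 0.32 = 26.56
  Quality of work 84 × 0.08 = 6.72
  Collaboration 40 × 0.06 = 2.4
  Technical skill 95 × 0.05 = 4.75
  Communication 51 × 0.05 = 2.55
  Customer focus 99 × 0.16 = 15.84
Sum = 83.52
83.52 is ≥ 64.5 and < 86 → Proficient

Proficient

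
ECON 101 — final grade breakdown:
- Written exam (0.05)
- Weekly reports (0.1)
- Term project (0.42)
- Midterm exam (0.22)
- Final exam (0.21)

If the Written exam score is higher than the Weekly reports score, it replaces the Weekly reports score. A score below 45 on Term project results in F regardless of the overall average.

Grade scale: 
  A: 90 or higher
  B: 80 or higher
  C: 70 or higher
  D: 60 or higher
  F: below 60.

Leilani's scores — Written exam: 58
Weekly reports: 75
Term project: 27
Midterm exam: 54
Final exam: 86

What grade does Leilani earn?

Written exam (58) ≤ Weekly reports (75), so Weekly reports stays at 75.
Term project score 27 < 45: minimum not met.
Weighted total:
  Written exam 58 × 0.05 = 2.9
  Weekly reports 75 × 0.1 = 7.5
  Term project 27 × 0.42 = 11.34
  Midterm exam 54 × 0.22 = 11.88
  Final exam 86 × 0.21 = 18.06
Sum = 51.68
Because the Term project minimum was not met, the result is F.

F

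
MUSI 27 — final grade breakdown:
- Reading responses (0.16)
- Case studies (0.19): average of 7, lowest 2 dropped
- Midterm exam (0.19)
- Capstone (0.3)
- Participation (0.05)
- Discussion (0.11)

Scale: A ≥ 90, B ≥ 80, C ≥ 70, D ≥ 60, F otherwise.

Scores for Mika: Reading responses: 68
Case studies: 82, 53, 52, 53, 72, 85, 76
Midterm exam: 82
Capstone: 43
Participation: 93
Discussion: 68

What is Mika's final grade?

D

Case studies: drop 52, 53 → average of remaining 5 = 368/5 = 73.6
Weighted total:
  Reading responses 68 × 0.16 = 10.88
  Case studies 73.6 × 0.19 = 13.984
  Midterm exam 82 × 0.19 = 15.58
  Capstone 43 × 0.3 = 12.9
  Participation 93 × 0.05 = 4.65
  Discussion 68 × 0.11 = 7.48
Sum = 65.474
65.474 is ≥ 60 and < 70 → D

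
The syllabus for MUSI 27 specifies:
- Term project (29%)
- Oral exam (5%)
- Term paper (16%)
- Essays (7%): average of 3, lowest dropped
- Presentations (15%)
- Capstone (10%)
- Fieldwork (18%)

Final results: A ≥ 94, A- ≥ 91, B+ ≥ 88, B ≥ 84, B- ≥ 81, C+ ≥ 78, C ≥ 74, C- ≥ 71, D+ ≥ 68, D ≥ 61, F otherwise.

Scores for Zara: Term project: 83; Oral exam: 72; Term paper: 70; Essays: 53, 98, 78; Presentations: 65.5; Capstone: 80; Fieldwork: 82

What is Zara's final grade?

C

Essays: drop 53 → average of remaining 2 = 176/2 = 88
Weighted total:
  Term project 83 × 0.29 = 24.07
  Oral exam 72 × 0.05 = 3.6
  Term paper 70 × 0.16 = 11.2
  Essays 88 × 0.07 = 6.16
  Presentations 65.5 × 0.15 = 9.825
  Capstone 80 × 0.1 = 8
  Fieldwork 82 × 0.18 = 14.76
Sum = 77.615
77.615 is ≥ 74 and < 78 → C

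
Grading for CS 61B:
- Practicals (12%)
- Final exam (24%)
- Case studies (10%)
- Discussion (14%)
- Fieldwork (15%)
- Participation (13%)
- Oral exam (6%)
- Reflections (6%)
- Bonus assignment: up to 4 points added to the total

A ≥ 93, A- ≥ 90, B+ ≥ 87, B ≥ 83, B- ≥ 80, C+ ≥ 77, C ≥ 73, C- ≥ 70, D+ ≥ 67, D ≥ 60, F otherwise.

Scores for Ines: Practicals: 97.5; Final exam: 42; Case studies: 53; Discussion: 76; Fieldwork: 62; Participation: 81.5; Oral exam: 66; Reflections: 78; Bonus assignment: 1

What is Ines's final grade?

Weighted total:
  Practicals 97.5 × 0.12 = 11.7
  Final exam 42 × 0.24 = 10.08
  Case studies 53 × 0.1 = 5.3
  Discussion 76 × 0.14 = 10.64
  Fieldwork 62 × 0.15 = 9.3
  Participation 81.5 × 0.13 = 10.595
  Oral exam 66 × 0.06 = 3.96
  Reflections 78 × 0.06 = 4.68
Sum = 66.255
Bonus assignment: 66.255 + 1 = 67.255
67.255 is ≥ 67 and < 70 → D+

D+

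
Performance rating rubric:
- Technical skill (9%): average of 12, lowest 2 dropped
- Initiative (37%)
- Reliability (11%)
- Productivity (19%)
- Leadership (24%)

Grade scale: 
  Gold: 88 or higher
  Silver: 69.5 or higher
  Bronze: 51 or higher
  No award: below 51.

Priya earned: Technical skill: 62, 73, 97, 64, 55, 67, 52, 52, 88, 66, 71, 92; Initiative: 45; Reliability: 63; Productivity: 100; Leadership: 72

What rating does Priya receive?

Bronze

Technical skill: drop 52, 52 → average of remaining 10 = 735/10 = 73.5
Weighted total:
  Technical skill 73.5 × 0.09 = 6.615
  Initiative 45 × 0.37 = 16.65
  Reliability 63 × 0.11 = 6.93
  Productivity 100 × 0.19 = 19
  Leadership 72 × 0.24 = 17.28
Sum = 66.475
66.475 is ≥ 51 and < 69.5 → Bronze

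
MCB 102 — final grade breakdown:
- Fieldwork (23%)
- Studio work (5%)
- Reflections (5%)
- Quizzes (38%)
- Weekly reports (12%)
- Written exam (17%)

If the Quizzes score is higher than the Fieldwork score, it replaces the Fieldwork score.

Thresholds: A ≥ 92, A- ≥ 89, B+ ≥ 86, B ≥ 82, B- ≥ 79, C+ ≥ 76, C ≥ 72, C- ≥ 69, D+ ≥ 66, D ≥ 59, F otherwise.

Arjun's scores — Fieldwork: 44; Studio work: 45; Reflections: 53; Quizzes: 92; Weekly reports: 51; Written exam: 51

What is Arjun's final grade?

Quizzes (92) > Fieldwork (44), so Fieldwork counts as 92.
Weighted total:
  Fieldwork 92 × 0.23 = 21.16
  Studio work 45 × 0.05 = 2.25
  Reflections 53 × 0.05 = 2.65
  Quizzes 92 × 0.38 = 34.96
  Weekly reports 51 × 0.12 = 6.12
  Written exam 51 × 0.17 = 8.67
Sum = 75.81
75.81 is ≥ 72 and < 76 → C

C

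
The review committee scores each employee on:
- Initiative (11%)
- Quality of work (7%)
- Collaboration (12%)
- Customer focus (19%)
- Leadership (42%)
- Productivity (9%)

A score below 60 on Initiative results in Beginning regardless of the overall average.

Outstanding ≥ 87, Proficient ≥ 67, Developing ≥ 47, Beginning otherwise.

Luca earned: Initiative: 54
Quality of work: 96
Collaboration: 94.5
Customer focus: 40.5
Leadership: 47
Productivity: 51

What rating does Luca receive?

Initiative score 54 < 60: minimum not met.
Weighted total:
  Initiative 54 × 0.11 = 5.94
  Quality of work 96 × 0.07 = 6.72
  Collaboration 94.5 × 0.12 = 11.34
  Customer focus 40.5 × 0.19 = 7.695
  Leadership 47 × 0.42 = 19.74
  Productivity 51 × 0.09 = 4.59
Sum = 56.025
Because the Initiative minimum was not met, the result is Beginning.

Beginning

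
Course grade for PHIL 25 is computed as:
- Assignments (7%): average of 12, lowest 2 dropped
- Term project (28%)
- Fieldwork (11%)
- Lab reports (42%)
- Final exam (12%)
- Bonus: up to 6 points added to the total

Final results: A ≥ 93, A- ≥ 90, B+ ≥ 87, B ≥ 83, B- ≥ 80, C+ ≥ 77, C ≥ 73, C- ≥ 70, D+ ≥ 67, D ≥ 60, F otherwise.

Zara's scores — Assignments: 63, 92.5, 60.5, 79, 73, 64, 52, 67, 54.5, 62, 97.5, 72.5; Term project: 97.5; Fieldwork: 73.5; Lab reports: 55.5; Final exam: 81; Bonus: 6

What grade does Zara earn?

Assignments: drop 52, 54.5 → average of remaining 10 = 731/10 = 73.1
Weighted total:
  Assignments 73.1 × 0.07 = 5.117
  Term project 97.5 × 0.28 = 27.3
  Fieldwork 73.5 × 0.11 = 8.085
  Lab reports 55.5 × 0.42 = 23.31
  Final exam 81 × 0.12 = 9.72
Sum = 73.532
Bonus: 73.532 + 6 = 79.532
79.532 is ≥ 77 and < 80 → C+

C+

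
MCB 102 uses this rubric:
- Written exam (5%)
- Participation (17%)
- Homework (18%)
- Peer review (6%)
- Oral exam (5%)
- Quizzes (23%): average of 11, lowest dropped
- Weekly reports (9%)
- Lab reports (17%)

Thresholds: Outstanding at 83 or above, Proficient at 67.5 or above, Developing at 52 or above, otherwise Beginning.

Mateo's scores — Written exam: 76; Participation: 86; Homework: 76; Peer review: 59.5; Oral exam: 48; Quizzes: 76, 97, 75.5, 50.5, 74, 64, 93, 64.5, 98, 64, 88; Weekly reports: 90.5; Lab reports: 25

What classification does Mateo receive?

Proficient

Quizzes: drop 50.5 → average of remaining 10 = 794/10 = 79.4
Weighted total:
  Written exam 76 × 0.05 = 3.8
  Participation 86 × 0.17 = 14.62
  Homework 76 × 0.18 = 13.68
  Peer review 59.5 × 0.06 = 3.57
  Oral exam 48 × 0.05 = 2.4
  Quizzes 79.4 × 0.23 = 18.262
  Weekly reports 90.5 × 0.09 = 8.145
  Lab reports 25 × 0.17 = 4.25
Sum = 68.727
68.727 is ≥ 67.5 and < 83 → Proficient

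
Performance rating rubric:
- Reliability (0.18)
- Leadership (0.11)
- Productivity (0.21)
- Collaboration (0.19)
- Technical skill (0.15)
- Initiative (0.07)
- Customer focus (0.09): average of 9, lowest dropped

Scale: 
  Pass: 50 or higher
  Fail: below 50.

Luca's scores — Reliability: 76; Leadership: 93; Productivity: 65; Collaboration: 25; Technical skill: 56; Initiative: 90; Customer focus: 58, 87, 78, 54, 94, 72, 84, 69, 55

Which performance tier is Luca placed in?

Customer focus: drop 54 → average of remaining 8 = 597/8 = 74.625
Weighted total:
  Reliability 76 × 0.18 = 13.68
  Leadership 93 × 0.11 = 10.23
  Productivity 65 × 0.21 = 13.65
  Collaboration 25 × 0.19 = 4.75
  Technical skill 56 × 0.15 = 8.4
  Initiative 90 × 0.07 = 6.3
  Customer focus 74.625 × 0.09 = 6.71625
Sum = 63.72625
63.72625 ≥ 50 → Pass

Pass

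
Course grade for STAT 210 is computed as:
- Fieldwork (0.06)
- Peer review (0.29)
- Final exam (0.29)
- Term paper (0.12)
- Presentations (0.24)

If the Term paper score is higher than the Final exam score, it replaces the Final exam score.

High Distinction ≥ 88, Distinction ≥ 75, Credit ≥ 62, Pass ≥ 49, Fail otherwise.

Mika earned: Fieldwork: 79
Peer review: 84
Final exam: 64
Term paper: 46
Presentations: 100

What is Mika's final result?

Distinction

Term paper (46) ≤ Final exam (64), so Final exam stays at 64.
Weighted total:
  Fieldwork 79 × 0.06 = 4.74
  Peer review 84 × 0.29 = 24.36
  Final exam 64 × 0.29 = 18.56
  Term paper 46 × 0.12 = 5.52
  Presentations 100 × 0.24 = 24
Sum = 77.18
77.18 is ≥ 75 and < 88 → Distinction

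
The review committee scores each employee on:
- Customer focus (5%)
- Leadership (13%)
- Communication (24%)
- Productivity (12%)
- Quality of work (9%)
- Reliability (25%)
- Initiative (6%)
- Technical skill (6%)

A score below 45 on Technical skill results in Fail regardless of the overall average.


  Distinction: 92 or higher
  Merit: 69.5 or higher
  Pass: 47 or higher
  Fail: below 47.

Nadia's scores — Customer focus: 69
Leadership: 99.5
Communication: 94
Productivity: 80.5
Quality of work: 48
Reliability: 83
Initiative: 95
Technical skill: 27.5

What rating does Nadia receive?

Fail

Technical skill score 27.5 < 45: minimum not met.
Weighted total:
  Customer focus 69 × 0.05 = 3.45
  Leadership 99.5 × 0.13 = 12.935
  Communication 94 × 0.24 = 22.56
  Productivity 80.5 × 0.12 = 9.66
  Quality of work 48 × 0.09 = 4.32
  Reliability 83 × 0.25 = 20.75
  Initiative 95 × 0.06 = 5.7
  Technical skill 27.5 × 0.06 = 1.65
Sum = 81.025
Because the Technical skill minimum was not met, the result is Fail.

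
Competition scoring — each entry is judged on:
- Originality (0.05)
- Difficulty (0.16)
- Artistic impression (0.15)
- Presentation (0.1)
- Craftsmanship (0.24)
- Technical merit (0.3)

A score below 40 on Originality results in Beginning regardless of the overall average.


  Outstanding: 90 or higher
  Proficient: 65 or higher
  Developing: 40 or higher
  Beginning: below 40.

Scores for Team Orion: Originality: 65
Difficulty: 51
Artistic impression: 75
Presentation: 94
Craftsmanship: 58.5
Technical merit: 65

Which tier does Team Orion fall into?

Originality score 65 ≥ 40: minimum met.
Weighted total:
  Originality 65 × 0.05 = 3.25
  Difficulty 51 × 0.16 = 8.16
  Artistic impression 75 × 0.15 = 11.25
  Presentation 94 × 0.1 = 9.4
  Craftsmanship 58.5 × 0.24 = 14.04
  Technical merit 65 × 0.3 = 19.5
Sum = 65.6
65.6 is ≥ 65 and < 90 → Proficient

Proficient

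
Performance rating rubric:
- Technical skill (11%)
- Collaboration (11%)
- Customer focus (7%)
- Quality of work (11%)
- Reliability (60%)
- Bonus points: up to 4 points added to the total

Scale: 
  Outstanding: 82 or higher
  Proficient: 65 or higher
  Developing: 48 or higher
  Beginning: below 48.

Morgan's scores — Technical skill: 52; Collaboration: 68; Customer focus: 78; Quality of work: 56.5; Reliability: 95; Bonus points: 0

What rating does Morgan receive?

Proficient

Weighted total:
  Technical skill 52 × 0.11 = 5.72
  Collaboration 68 × 0.11 = 7.48
  Customer focus 78 × 0.07 = 5.46
  Quality of work 56.5 × 0.11 = 6.215
  Reliability 95 × 0.6 = 57
Sum = 81.875
Bonus points: 81.875 + 0 = 81.875
81.875 is ≥ 65 and < 82 → Proficient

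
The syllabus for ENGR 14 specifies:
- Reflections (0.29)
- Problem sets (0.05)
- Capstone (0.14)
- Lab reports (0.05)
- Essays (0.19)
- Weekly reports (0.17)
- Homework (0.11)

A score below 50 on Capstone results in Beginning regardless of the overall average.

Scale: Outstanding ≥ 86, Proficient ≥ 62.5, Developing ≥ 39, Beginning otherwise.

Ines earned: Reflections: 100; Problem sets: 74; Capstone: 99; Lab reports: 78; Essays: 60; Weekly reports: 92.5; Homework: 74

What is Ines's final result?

Capstone score 99 ≥ 50: minimum met.
Weighted total:
  Reflections 100 × 0.29 = 29
  Problem sets 74 × 0.05 = 3.7
  Capstone 99 × 0.14 = 13.86
  Lab reports 78 × 0.05 = 3.9
  Essays 60 × 0.19 = 11.4
  Weekly reports 92.5 × 0.17 = 15.725
  Homework 74 × 0.11 = 8.14
Sum = 85.725
85.725 is ≥ 62.5 and < 86 → Proficient

Proficient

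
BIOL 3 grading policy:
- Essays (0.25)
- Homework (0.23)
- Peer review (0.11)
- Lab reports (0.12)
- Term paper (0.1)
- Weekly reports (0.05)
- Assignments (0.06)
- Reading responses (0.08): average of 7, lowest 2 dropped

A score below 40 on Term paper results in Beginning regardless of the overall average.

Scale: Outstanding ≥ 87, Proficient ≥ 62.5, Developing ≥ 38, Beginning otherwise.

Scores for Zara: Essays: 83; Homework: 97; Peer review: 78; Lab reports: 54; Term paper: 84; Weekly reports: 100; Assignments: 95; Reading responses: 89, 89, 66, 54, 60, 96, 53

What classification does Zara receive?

Proficient

Reading responses: drop 53, 54 → average of remaining 5 = 400/5 = 80
Term paper score 84 ≥ 40: minimum met.
Weighted total:
  Essays 83 × 0.25 = 20.75
  Homework 97 × 0.23 = 22.31
  Peer review 78 × 0.11 = 8.58
  Lab reports 54 × 0.12 = 6.48
  Term paper 84 × 0.1 = 8.4
  Weekly reports 100 × 0.05 = 5
  Assignments 95 × 0.06 = 5.7
  Reading responses 80 × 0.08 = 6.4
Sum = 83.62
83.62 is ≥ 62.5 and < 87 → Proficient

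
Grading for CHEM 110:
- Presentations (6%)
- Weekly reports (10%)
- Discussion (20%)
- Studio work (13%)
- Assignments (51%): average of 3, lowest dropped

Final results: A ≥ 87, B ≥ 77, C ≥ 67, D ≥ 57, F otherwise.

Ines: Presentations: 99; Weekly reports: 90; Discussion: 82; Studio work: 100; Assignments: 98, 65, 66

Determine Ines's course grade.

Assignments: drop 65 → average of remaining 2 = 164/2 = 82
Weighted total:
  Presentations 99 × 0.06 = 5.94
  Weekly reports 90 × 0.1 = 9
  Discussion 82 × 0.2 = 16.4
  Studio work 100 × 0.13 = 13
  Assignments 82 × 0.51 = 41.82
Sum = 86.16
86.16 is ≥ 77 and < 87 → B

B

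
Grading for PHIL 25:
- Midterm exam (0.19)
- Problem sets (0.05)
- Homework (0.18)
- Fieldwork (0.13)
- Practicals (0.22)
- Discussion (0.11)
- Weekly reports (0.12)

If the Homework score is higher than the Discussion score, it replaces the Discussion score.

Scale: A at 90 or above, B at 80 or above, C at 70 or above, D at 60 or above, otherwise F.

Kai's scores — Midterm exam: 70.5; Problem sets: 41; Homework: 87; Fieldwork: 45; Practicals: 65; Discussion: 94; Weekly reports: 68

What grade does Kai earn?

D

Homework (87) ≤ Discussion (94), so Discussion stays at 94.
Weighted total:
  Midterm exam 70.5 × 0.19 = 13.395
  Problem sets 41 × 0.05 = 2.05
  Homework 87 × 0.18 = 15.66
  Fieldwork 45 × 0.13 = 5.85
  Practicals 65 × 0.22 = 14.3
  Discussion 94 × 0.11 = 10.34
  Weekly reports 68 × 0.12 = 8.16
Sum = 69.755
69.755 is ≥ 60 and < 70 → D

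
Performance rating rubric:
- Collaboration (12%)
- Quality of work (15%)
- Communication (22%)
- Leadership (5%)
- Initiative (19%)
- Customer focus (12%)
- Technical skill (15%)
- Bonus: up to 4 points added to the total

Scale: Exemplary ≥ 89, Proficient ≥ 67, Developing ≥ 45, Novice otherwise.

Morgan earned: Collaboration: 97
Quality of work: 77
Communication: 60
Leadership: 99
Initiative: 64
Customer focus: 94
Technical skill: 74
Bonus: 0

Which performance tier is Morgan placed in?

Proficient

Weighted total:
  Collaboration 97 × 0.12 = 11.64
  Quality of work 77 × 0.15 = 11.55
  Communication 60 × 0.22 = 13.2
  Leadership 99 × 0.05 = 4.95
  Initiative 64 × 0.19 = 12.16
  Customer focus 94 × 0.12 = 11.28
  Technical skill 74 × 0.15 = 11.1
Sum = 75.88
Bonus: 75.88 + 0 = 75.88
75.88 is ≥ 67 and < 89 → Proficient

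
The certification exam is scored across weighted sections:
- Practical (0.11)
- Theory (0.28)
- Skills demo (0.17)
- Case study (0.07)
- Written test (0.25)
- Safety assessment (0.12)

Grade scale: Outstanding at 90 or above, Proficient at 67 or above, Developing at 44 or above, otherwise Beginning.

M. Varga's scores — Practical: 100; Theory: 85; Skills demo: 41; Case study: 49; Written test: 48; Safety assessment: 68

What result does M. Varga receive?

Developing

Weighted total:
  Practical 100 × 0.11 = 11
  Theory 85 × 0.28 = 23.8
  Skills demo 41 × 0.17 = 6.97
  Case study 49 × 0.07 = 3.43
  Written test 48 × 0.25 = 12
  Safety assessment 68 × 0.12 = 8.16
Sum = 65.36
65.36 is ≥ 44 and < 67 → Developing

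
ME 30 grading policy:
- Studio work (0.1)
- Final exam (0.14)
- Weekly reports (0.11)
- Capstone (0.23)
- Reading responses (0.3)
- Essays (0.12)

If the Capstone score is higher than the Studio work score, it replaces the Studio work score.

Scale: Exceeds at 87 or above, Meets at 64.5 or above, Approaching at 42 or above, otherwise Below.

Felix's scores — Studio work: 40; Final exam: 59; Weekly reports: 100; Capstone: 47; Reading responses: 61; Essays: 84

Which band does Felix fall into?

Approaching

Capstone (47) > Studio work (40), so Studio work counts as 47.
Weighted total:
  Studio work 47 × 0.1 = 4.7
  Final exam 59 × 0.14 = 8.26
  Weekly reports 100 × 0.11 = 11
  Capstone 47 × 0.23 = 10.81
  Reading responses 61 × 0.3 = 18.3
  Essays 84 × 0.12 = 10.08
Sum = 63.15
63.15 is ≥ 42 and < 64.5 → Approaching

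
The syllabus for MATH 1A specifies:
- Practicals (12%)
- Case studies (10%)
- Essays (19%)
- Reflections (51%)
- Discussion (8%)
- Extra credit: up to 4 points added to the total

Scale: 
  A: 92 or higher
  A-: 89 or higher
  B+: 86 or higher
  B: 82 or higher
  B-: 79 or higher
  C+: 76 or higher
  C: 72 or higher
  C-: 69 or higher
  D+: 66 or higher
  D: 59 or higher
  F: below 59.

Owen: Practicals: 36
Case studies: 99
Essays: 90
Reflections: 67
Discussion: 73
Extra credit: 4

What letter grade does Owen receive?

Weighted total:
  Practicals 36 × 0.12 = 4.32
  Case studies 99 × 0.1 = 9.9
  Essays 90 × 0.19 = 17.1
  Reflections 67 × 0.51 = 34.17
  Discussion 73 × 0.08 = 5.84
Sum = 71.33
Extra credit: 71.33 + 4 = 75.33
75.33 is ≥ 72 and < 76 → C

C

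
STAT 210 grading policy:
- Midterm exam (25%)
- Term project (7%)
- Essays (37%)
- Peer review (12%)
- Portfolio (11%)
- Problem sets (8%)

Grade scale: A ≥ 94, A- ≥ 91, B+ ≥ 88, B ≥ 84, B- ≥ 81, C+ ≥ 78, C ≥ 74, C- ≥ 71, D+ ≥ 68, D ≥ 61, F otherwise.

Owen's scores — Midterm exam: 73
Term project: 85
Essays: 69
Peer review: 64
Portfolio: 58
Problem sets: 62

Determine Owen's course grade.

Weighted total:
  Midterm exam 73 × 0.25 = 18.25
  Term project 85 × 0.07 = 5.95
  Essays 69 × 0.37 = 25.53
  Peer review 64 × 0.12 = 7.68
  Portfolio 58 × 0.11 = 6.38
  Problem sets 62 × 0.08 = 4.96
Sum = 68.75
68.75 is ≥ 68 and < 71 → D+

D+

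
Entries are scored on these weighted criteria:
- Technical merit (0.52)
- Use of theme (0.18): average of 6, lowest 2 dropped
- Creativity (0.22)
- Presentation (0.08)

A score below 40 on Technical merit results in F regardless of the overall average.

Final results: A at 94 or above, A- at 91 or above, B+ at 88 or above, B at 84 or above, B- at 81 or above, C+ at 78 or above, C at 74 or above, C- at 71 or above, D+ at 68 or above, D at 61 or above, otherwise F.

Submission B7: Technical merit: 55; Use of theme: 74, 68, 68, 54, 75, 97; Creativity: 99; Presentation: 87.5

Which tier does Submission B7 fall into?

C-

Use of theme: drop 54, 68 → average of remaining 4 = 314/4 = 78.5
Technical merit score 55 ≥ 40: minimum met.
Weighted total:
  Technical merit 55 × 0.52 = 28.6
  Use of theme 78.5 × 0.18 = 14.13
  Creativity 99 × 0.22 = 21.78
  Presentation 87.5 × 0.08 = 7
Sum = 71.51
71.51 is ≥ 71 and < 74 → C-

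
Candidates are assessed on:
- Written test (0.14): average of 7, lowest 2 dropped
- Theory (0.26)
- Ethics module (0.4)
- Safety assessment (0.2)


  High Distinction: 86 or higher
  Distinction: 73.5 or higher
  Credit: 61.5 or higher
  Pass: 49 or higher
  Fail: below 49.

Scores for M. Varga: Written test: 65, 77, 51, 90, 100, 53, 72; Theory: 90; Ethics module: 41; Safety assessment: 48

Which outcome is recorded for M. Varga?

Pass

Written test: drop 51, 53 → average of remaining 5 = 404/5 = 80.8
Weighted total:
  Written test 80.8 × 0.14 = 11.312
  Theory 90 × 0.26 = 23.4
  Ethics module 41 × 0.4 = 16.4
  Safety assessment 48 × 0.2 = 9.6
Sum = 60.712
60.712 is ≥ 49 and < 61.5 → Pass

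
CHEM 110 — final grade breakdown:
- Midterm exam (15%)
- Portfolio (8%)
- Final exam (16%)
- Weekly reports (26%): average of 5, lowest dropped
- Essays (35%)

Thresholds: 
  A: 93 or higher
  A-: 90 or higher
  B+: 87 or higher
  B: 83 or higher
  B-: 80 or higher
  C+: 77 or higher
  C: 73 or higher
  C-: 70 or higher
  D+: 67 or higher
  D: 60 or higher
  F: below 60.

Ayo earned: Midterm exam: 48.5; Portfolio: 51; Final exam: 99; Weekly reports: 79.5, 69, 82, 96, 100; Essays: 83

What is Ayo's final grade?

C+

Weekly reports: drop 69 → average of remaining 4 = 357.5/4 = 89.375
Weighted total:
  Midterm exam 48.5 × 0.15 = 7.275
  Portfolio 51 × 0.08 = 4.08
  Final exam 99 × 0.16 = 15.84
  Weekly reports 89.375 × 0.26 = 23.2375
  Essays 83 × 0.35 = 29.05
Sum = 79.4825
79.4825 is ≥ 77 and < 80 → C+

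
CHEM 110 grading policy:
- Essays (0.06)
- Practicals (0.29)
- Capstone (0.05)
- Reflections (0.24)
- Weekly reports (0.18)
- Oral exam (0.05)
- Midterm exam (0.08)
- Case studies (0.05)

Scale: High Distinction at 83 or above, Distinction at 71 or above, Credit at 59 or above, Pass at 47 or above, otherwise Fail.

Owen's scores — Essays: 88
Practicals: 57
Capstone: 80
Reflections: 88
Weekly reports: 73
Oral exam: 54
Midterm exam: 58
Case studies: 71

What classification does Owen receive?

Weighted total:
  Essays 88 × 0.06 = 5.28
  Practicals 57 × 0.29 = 16.53
  Capstone 80 × 0.05 = 4
  Reflections 88 × 0.24 = 21.12
  Weekly reports 73 × 0.18 = 13.14
  Oral exam 54 × 0.05 = 2.7
  Midterm exam 58 × 0.08 = 4.64
  Case studies 71 × 0.05 = 3.55
Sum = 70.96
70.96 is ≥ 59 and < 71 → Credit

Credit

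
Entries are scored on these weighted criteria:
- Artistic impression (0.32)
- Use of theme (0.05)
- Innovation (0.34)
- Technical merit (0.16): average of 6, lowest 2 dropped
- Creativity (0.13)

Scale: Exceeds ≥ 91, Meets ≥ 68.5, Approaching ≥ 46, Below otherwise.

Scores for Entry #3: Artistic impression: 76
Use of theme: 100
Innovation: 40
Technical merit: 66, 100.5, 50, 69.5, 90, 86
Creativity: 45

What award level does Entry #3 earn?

Approaching

Technical merit: drop 50, 66 → average of remaining 4 = 346/4 = 86.5
Weighted total:
  Artistic impression 76 × 0.32 = 24.32
  Use of theme 100 × 0.05 = 5
  Innovation 40 × 0.34 = 13.6
  Technical merit 86.5 × 0.16 = 13.84
  Creativity 45 × 0.13 = 5.85
Sum = 62.61
62.61 is ≥ 46 and < 68.5 → Approaching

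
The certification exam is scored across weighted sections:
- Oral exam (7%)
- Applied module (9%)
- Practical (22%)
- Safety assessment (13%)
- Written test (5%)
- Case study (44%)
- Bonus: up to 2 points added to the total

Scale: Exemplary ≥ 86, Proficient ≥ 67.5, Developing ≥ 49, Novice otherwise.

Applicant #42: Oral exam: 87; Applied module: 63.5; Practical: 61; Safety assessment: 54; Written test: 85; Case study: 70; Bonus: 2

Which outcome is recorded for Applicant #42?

Weighted total:
  Oral exam 87 × 0.07 = 6.09
  Applied module 63.5 × 0.09 = 5.715
  Practical 61 × 0.22 = 13.42
  Safety assessment 54 × 0.13 = 7.02
  Written test 85 × 0.05 = 4.25
  Case study 70 × 0.44 = 30.8
Sum = 67.295
Bonus: 67.295 + 2 = 69.295
69.295 is ≥ 67.5 and < 86 → Proficient

Proficient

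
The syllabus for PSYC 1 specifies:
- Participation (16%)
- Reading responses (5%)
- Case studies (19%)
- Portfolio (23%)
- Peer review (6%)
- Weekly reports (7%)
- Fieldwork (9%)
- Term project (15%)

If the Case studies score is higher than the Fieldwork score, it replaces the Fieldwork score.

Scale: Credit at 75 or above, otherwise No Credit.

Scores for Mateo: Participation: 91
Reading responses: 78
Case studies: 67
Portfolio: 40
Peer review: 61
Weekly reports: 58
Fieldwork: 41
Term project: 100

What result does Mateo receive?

No Credit

Case studies (67) > Fieldwork (41), so Fieldwork counts as 67.
Weighted total:
  Participation 91 × 0.16 = 14.56
  Reading responses 78 × 0.05 = 3.9
  Case studies 67 × 0.19 = 12.73
  Portfolio 40 × 0.23 = 9.2
  Peer review 61 × 0.06 = 3.66
  Weekly reports 58 × 0.07 = 4.06
  Fieldwork 67 × 0.09 = 6.03
  Term project 100 × 0.15 = 15
Sum = 69.14
69.14 < 75 → No Credit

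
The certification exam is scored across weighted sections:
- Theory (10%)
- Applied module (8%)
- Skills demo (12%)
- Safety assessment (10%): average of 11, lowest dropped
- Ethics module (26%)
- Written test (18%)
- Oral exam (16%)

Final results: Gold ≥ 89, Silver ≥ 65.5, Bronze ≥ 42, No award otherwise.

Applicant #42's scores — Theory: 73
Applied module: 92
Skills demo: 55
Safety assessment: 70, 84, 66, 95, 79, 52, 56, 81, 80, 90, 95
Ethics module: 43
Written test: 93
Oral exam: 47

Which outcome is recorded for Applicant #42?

Bronze

Safety assessment: drop 52 → average of remaining 10 = 796/10 = 79.6
Weighted total:
  Theory 73 × 0.1 = 7.3
  Applied module 92 × 0.08 = 7.36
  Skills demo 55 × 0.12 = 6.6
  Safety assessment 79.6 × 0.1 = 7.96
  Ethics module 43 × 0.26 = 11.18
  Written test 93 × 0.18 = 16.74
  Oral exam 47 × 0.16 = 7.52
Sum = 64.66
64.66 is ≥ 42 and < 65.5 → Bronze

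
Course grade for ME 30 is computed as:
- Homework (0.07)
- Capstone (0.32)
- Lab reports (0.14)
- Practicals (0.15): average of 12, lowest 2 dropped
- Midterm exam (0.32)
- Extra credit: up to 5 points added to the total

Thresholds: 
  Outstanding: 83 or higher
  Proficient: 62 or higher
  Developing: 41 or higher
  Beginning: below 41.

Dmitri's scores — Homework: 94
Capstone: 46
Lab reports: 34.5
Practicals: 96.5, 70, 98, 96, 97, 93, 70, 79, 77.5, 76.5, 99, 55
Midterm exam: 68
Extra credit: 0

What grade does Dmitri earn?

Developing

Practicals: drop 55, 70 → average of remaining 10 = 882.5/10 = 88.25
Weighted total:
  Homework 94 × 0.07 = 6.58
  Capstone 46 × 0.32 = 14.72
  Lab reports 34.5 × 0.14 = 4.83
  Practicals 88.25 × 0.15 = 13.2375
  Midterm exam 68 × 0.32 = 21.76
Sum = 61.1275
Extra credit: 61.1275 + 0 = 61.1275
61.1275 is ≥ 41 and < 62 → Developing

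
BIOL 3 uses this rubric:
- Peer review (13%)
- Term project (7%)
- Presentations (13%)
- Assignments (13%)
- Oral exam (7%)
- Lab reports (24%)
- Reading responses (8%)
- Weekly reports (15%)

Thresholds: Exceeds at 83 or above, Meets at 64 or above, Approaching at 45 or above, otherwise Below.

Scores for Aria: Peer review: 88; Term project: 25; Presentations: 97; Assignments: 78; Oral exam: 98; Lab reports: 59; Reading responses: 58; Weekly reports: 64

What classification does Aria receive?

Weighted total:
  Peer review 88 × 0.13 = 11.44
  Term project 25 × 0.07 = 1.75
  Presentations 97 × 0.13 = 12.61
  Assignments 78 × 0.13 = 10.14
  Oral exam 98 × 0.07 = 6.86
  Lab reports 59 × 0.24 = 14.16
  Reading responses 58 × 0.08 = 4.64
  Weekly reports 64 × 0.15 = 9.6
Sum = 71.2
71.2 is ≥ 64 and < 83 → Meets

Meets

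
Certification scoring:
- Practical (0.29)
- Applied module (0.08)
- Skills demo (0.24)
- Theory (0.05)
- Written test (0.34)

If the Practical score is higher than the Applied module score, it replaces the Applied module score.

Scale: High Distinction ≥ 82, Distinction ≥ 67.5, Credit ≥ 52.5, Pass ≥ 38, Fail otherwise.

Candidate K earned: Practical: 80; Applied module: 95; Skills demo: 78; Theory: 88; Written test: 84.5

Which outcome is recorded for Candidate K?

Practical (80) ≤ Applied module (95), so Applied module stays at 95.
Weighted total:
  Practical 80 × 0.29 = 23.2
  Applied module 95 × 0.08 = 7.6
  Skills demo 78 × 0.24 = 18.72
  Theory 88 × 0.05 = 4.4
  Written test 84.5 × 0.34 = 28.73
Sum = 82.65
82.65 ≥ 82 → High Distinction

High Distinction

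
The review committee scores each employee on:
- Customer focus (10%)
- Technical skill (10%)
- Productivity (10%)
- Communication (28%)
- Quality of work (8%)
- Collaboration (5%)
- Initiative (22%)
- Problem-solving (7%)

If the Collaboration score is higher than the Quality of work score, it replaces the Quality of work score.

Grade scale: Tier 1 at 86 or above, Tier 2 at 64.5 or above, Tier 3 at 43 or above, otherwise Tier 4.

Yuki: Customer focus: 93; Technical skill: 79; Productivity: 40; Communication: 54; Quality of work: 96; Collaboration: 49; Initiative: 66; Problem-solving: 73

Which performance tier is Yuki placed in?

Tier 2

Collaboration (49) ≤ Quality of work (96), so Quality of work stays at 96.
Weighted total:
  Customer focus 93 × 0.1 = 9.3
  Technical skill 79 × 0.1 = 7.9
  Productivity 40 × 0.1 = 4
  Communication 54 × 0.28 = 15.12
  Quality of work 96 × 0.08 = 7.68
  Collaboration 49 × 0.05 = 2.45
  Initiative 66 × 0.22 = 14.52
  Problem-solving 73 × 0.07 = 5.11
Sum = 66.08
66.08 is ≥ 64.5 and < 86 → Tier 2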